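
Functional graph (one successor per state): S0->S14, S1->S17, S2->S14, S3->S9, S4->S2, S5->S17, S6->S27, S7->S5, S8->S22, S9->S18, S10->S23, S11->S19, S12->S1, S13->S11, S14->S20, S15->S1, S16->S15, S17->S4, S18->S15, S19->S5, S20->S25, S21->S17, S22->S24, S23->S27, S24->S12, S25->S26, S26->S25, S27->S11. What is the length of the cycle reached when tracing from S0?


Trace from S0 until a state repeats:
  S0 -> S14 -> S20 -> S25 -> S26 -> S25
S25 first seen at step 3, revisited at step 5.
Cycle length = 5 - 3 = 2

2


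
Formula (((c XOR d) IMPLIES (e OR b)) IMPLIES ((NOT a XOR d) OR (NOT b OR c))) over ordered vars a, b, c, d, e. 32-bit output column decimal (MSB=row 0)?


Formula: (((c XOR d) IMPLIES (e OR b)) IMPLIES ((NOT a XOR d) OR (NOT b OR c))) over a, b, c, d, e (32 rows)
Evaluate each row (bits = a,b,c,d,e, MSB first):
  row 0 [00000]: (((0 XOR 0) IMPLIES (0 OR 0)) IMPLIES ((NOT 0 XOR 0) OR (NOT 0 OR 0))) -> 1
  row 1 [00001]: (((0 XOR 0) IMPLIES (1 OR 0)) IMPLIES ((NOT 0 XOR 0) OR (NOT 0 OR 0))) -> 1
  row 2 [00010]: (((0 XOR 1) IMPLIES (0 OR 0)) IMPLIES ((NOT 0 XOR 1) OR (NOT 0 OR 0))) -> 1
  row 3 [00011]: (((0 XOR 1) IMPLIES (1 OR 0)) IMPLIES ((NOT 0 XOR 1) OR (NOT 0 OR 0))) -> 1
  row 4 [00100]: (((1 XOR 0) IMPLIES (0 OR 0)) IMPLIES ((NOT 0 XOR 0) OR (NOT 0 OR 1))) -> 1
  row 5 [00101]: (((1 XOR 0) IMPLIES (1 OR 0)) IMPLIES ((NOT 0 XOR 0) OR (NOT 0 OR 1))) -> 1
  row 6 [00110]: (((1 XOR 1) IMPLIES (0 OR 0)) IMPLIES ((NOT 0 XOR 1) OR (NOT 0 OR 1))) -> 1
  row 7 [00111]: (((1 XOR 1) IMPLIES (1 OR 0)) IMPLIES ((NOT 0 XOR 1) OR (NOT 0 OR 1))) -> 1
  row 8 [01000]: (((0 XOR 0) IMPLIES (0 OR 1)) IMPLIES ((NOT 0 XOR 0) OR (NOT 1 OR 0))) -> 1
  row 9 [01001]: (((0 XOR 0) IMPLIES (1 OR 1)) IMPLIES ((NOT 0 XOR 0) OR (NOT 1 OR 0))) -> 1
  row 10 [01010]: (((0 XOR 1) IMPLIES (0 OR 1)) IMPLIES ((NOT 0 XOR 1) OR (NOT 1 OR 0))) -> 0
  row 11 [01011]: (((0 XOR 1) IMPLIES (1 OR 1)) IMPLIES ((NOT 0 XOR 1) OR (NOT 1 OR 0))) -> 0
  row 12 [01100]: (((1 XOR 0) IMPLIES (0 OR 1)) IMPLIES ((NOT 0 XOR 0) OR (NOT 1 OR 1))) -> 1
  row 13 [01101]: (((1 XOR 0) IMPLIES (1 OR 1)) IMPLIES ((NOT 0 XOR 0) OR (NOT 1 OR 1))) -> 1
  row 14 [01110]: (((1 XOR 1) IMPLIES (0 OR 1)) IMPLIES ((NOT 0 XOR 1) OR (NOT 1 OR 1))) -> 1
  row 15 [01111]: (((1 XOR 1) IMPLIES (1 OR 1)) IMPLIES ((NOT 0 XOR 1) OR (NOT 1 OR 1))) -> 1
  row 16 [10000]: (((0 XOR 0) IMPLIES (0 OR 0)) IMPLIES ((NOT 1 XOR 0) OR (NOT 0 OR 0))) -> 1
  row 17 [10001]: (((0 XOR 0) IMPLIES (1 OR 0)) IMPLIES ((NOT 1 XOR 0) OR (NOT 0 OR 0))) -> 1
  row 18 [10010]: (((0 XOR 1) IMPLIES (0 OR 0)) IMPLIES ((NOT 1 XOR 1) OR (NOT 0 OR 0))) -> 1
  row 19 [10011]: (((0 XOR 1) IMPLIES (1 OR 0)) IMPLIES ((NOT 1 XOR 1) OR (NOT 0 OR 0))) -> 1
  row 20 [10100]: (((1 XOR 0) IMPLIES (0 OR 0)) IMPLIES ((NOT 1 XOR 0) OR (NOT 0 OR 1))) -> 1
  row 21 [10101]: (((1 XOR 0) IMPLIES (1 OR 0)) IMPLIES ((NOT 1 XOR 0) OR (NOT 0 OR 1))) -> 1
  row 22 [10110]: (((1 XOR 1) IMPLIES (0 OR 0)) IMPLIES ((NOT 1 XOR 1) OR (NOT 0 OR 1))) -> 1
  row 23 [10111]: (((1 XOR 1) IMPLIES (1 OR 0)) IMPLIES ((NOT 1 XOR 1) OR (NOT 0 OR 1))) -> 1
  row 24 [11000]: (((0 XOR 0) IMPLIES (0 OR 1)) IMPLIES ((NOT 1 XOR 0) OR (NOT 1 OR 0))) -> 0
  row 25 [11001]: (((0 XOR 0) IMPLIES (1 OR 1)) IMPLIES ((NOT 1 XOR 0) OR (NOT 1 OR 0))) -> 0
  row 26 [11010]: (((0 XOR 1) IMPLIES (0 OR 1)) IMPLIES ((NOT 1 XOR 1) OR (NOT 1 OR 0))) -> 1
  row 27 [11011]: (((0 XOR 1) IMPLIES (1 OR 1)) IMPLIES ((NOT 1 XOR 1) OR (NOT 1 OR 0))) -> 1
  row 28 [11100]: (((1 XOR 0) IMPLIES (0 OR 1)) IMPLIES ((NOT 1 XOR 0) OR (NOT 1 OR 1))) -> 1
  row 29 [11101]: (((1 XOR 0) IMPLIES (1 OR 1)) IMPLIES ((NOT 1 XOR 0) OR (NOT 1 OR 1))) -> 1
  row 30 [11110]: (((1 XOR 1) IMPLIES (0 OR 1)) IMPLIES ((NOT 1 XOR 1) OR (NOT 1 OR 1))) -> 1
  row 31 [11111]: (((1 XOR 1) IMPLIES (1 OR 1)) IMPLIES ((NOT 1 XOR 1) OR (NOT 1 OR 1))) -> 1
Full result column, 4 rows per line (a,b,c fixed per line; d,e runs 00..11 left to right):
  rows 0-3 [a,b,c=000]: 1111  = hex F
  rows 4-7 [a,b,c=001]: 1111  = hex F
  rows 8-11 [a,b,c=010]: 1100  = hex C
  rows 12-15 [a,b,c=011]: 1111  = hex F
  rows 16-19 [a,b,c=100]: 1111  = hex F
  rows 20-23 [a,b,c=101]: 1111  = hex F
  rows 24-27 [a,b,c=110]: 0011  = hex 3
  rows 28-31 [a,b,c=111]: 1111  = hex F
Output column (row 0 .. row 31) = 11111111110011111111111100111111
Output column grouped in 4s = 1111 1111 1100 1111 1111 1111 0011 1111 = 0xFFCFFF3F
Convert to decimal digit by digit (value = value*16 + digit):
  F -> 15
  15*16 + 15 (F) = 255
  255*16 + 12 (C) = 4092
  4092*16 + 15 (F) = 65487
  65487*16 + 15 (F) = 1047807
  1047807*16 + 15 (F) = 16764927
  16764927*16 + 3 = 268238835
  268238835*16 + 15 (F) = 4291821375
Decimal = 4291821375

4291821375


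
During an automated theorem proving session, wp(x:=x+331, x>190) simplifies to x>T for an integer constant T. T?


Formula: wp(x:=E, P) = P[E/x] (substitute E for x in postcondition)
Step 1: Postcondition: x>190
Step 2: Substitute x+331 for x: x+331>190
Step 3: Solve for x: x > 190-331 = -141

-141


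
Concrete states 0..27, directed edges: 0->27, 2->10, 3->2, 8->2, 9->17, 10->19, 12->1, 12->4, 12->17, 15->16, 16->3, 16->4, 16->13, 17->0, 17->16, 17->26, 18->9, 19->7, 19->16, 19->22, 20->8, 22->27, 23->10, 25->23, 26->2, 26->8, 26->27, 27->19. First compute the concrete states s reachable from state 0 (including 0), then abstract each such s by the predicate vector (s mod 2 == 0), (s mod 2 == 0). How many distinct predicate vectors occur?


BFS from 0:
Concrete reachable: {0, 2, 3, 4, 7, 10, 13, 16, 19, 22, 27}
Abstract via predicates (s mod 2 == 0), (s mod 2 == 0):
  (0,0) <- {3, 7, 13, 19, 27}
  (1,1) <- {0, 2, 4, 10, 16, 22}
Distinct abstract states = 2

2


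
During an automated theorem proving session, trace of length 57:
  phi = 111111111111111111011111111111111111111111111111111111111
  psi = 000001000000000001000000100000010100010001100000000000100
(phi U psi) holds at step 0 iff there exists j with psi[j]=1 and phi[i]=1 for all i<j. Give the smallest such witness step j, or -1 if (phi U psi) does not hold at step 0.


(phi U psi) at 0: need smallest j with psi[j]=1 and phi[i]=1 for all i in [0,j).
Scan from step 0:
  step 0: phi=1, psi=0 -> continue
  step 1: phi=1, psi=0 -> continue
  step 2: phi=1, psi=0 -> continue
  step 3: phi=1, psi=0 -> continue
  step 5: psi=1 and phi held for [0,5) -> witness found
Witness step = 5

5


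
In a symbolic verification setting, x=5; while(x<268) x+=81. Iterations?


Step 1: x goes from 5 toward 268 by 81; the body runs while x<268, so iterations = ceil((bound-start)/step)
Step 2: Distance=263
Step 3: ceil(263/81)=4

4


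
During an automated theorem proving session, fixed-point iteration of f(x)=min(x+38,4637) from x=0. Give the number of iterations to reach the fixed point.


Step 1: x=0, cap=4637, increment=38
Step 2: x grows by 38 each step until capped at 4637; fixed point is x=4637
Step 3: iterations = ceil(4637/38) = 123

123


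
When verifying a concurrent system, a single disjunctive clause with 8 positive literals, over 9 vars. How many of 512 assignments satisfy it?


Step 1: Total=2^9=512
Step 2: Unsat when all 8 false: 2^1=2
Step 3: Sat=512-2=510

510


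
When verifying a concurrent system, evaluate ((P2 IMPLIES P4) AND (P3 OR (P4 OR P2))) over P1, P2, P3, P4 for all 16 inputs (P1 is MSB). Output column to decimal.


Formula: ((P2 IMPLIES P4) AND (P3 OR (P4 OR P2))) over P1, P2, P3, P4 (16 rows)
Evaluate each row (bits = P1,P2,P3,P4, MSB first):
  row 0 [0000]: ((0 IMPLIES 0) AND (0 OR (0 OR 0))) -> 0
  row 1 [0001]: ((0 IMPLIES 1) AND (0 OR (1 OR 0))) -> 1
  row 2 [0010]: ((0 IMPLIES 0) AND (1 OR (0 OR 0))) -> 1
  row 3 [0011]: ((0 IMPLIES 1) AND (1 OR (1 OR 0))) -> 1
  row 4 [0100]: ((1 IMPLIES 0) AND (0 OR (0 OR 1))) -> 0
  row 5 [0101]: ((1 IMPLIES 1) AND (0 OR (1 OR 1))) -> 1
  row 6 [0110]: ((1 IMPLIES 0) AND (1 OR (0 OR 1))) -> 0
  row 7 [0111]: ((1 IMPLIES 1) AND (1 OR (1 OR 1))) -> 1
  row 8 [1000]: ((0 IMPLIES 0) AND (0 OR (0 OR 0))) -> 0
  row 9 [1001]: ((0 IMPLIES 1) AND (0 OR (1 OR 0))) -> 1
  row 10 [1010]: ((0 IMPLIES 0) AND (1 OR (0 OR 0))) -> 1
  row 11 [1011]: ((0 IMPLIES 1) AND (1 OR (1 OR 0))) -> 1
  row 12 [1100]: ((1 IMPLIES 0) AND (0 OR (0 OR 1))) -> 0
  row 13 [1101]: ((1 IMPLIES 1) AND (0 OR (1 OR 1))) -> 1
  row 14 [1110]: ((1 IMPLIES 0) AND (1 OR (0 OR 1))) -> 0
  row 15 [1111]: ((1 IMPLIES 1) AND (1 OR (1 OR 1))) -> 1
Full result column, 4 rows per line (P1,P2 fixed per line; P3,P4 runs 00..11 left to right):
  rows 0-3 [P1,P2=00]: 0111  = hex 7
  rows 4-7 [P1,P2=01]: 0101  = hex 5
  rows 8-11 [P1,P2=10]: 0111  = hex 7
  rows 12-15 [P1,P2=11]: 0101  = hex 5
Output column (row 0 .. row 15) = 0111010101110101
Output column grouped in 4s = 0111 0101 0111 0101 = 0x7575
Convert to decimal digit by digit (value = value*16 + digit):
  7 -> 7
  7*16 + 5 = 117
  117*16 + 7 = 1879
  1879*16 + 5 = 30069
Decimal = 30069

30069


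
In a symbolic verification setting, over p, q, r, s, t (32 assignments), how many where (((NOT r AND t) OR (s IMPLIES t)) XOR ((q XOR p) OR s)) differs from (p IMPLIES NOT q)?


F1 = (((NOT r AND t) OR (s IMPLIES t)) XOR ((q XOR p) OR s))
F2 = (p IMPLIES NOT q)
Evaluate both on each of 32 rows (bits = p,q,r,s,t):
  row 0 [00000]: F1=1 F2=1 -> 0
  row 1 [00001]: F1=1 F2=1 -> 0
  row 2 [00010]: F1=1 F2=1 -> 0
  row 3 [00011]: F1=0 F2=1 (differ) -> 1
  row 4 [00100]: F1=1 F2=1 -> 0
  row 5 [00101]: F1=1 F2=1 -> 0
  row 6 [00110]: F1=1 F2=1 -> 0
  row 7 [00111]: F1=0 F2=1 (differ) -> 1
  row 8 [01000]: F1=0 F2=1 (differ) -> 1
  row 9 [01001]: F1=0 F2=1 (differ) -> 1
  row 10 [01010]: F1=1 F2=1 -> 0
  row 11 [01011]: F1=0 F2=1 (differ) -> 1
  row 12 [01100]: F1=0 F2=1 (differ) -> 1
  row 13 [01101]: F1=0 F2=1 (differ) -> 1
  row 14 [01110]: F1=1 F2=1 -> 0
  row 15 [01111]: F1=0 F2=1 (differ) -> 1
  row 16 [10000]: F1=0 F2=1 (differ) -> 1
  row 17 [10001]: F1=0 F2=1 (differ) -> 1
  row 18 [10010]: F1=1 F2=1 -> 0
  row 19 [10011]: F1=0 F2=1 (differ) -> 1
  row 20 [10100]: F1=0 F2=1 (differ) -> 1
  row 21 [10101]: F1=0 F2=1 (differ) -> 1
  row 22 [10110]: F1=1 F2=1 -> 0
  row 23 [10111]: F1=0 F2=1 (differ) -> 1
  row 24 [11000]: F1=1 F2=0 (differ) -> 1
  row 25 [11001]: F1=1 F2=0 (differ) -> 1
  row 26 [11010]: F1=1 F2=0 (differ) -> 1
  row 27 [11011]: F1=0 F2=0 -> 0
  row 28 [11100]: F1=1 F2=0 (differ) -> 1
  row 29 [11101]: F1=1 F2=0 (differ) -> 1
  row 30 [11110]: F1=1 F2=0 (differ) -> 1
  row 31 [11111]: F1=0 F2=0 -> 0
Full result column, 8 rows per line (p,q fixed per line; r,s,t runs 000..111 left to right):
  rows 0-7 [p,q=00]: 00010001  (ones: 2)
  rows 8-15 [p,q=01]: 11011101  (ones: 6)
  rows 16-23 [p,q=10]: 11011101  (ones: 6)
  rows 24-31 [p,q=11]: 11101110  (ones: 6)
Disagreements = 2+6+6+6 = 20

20


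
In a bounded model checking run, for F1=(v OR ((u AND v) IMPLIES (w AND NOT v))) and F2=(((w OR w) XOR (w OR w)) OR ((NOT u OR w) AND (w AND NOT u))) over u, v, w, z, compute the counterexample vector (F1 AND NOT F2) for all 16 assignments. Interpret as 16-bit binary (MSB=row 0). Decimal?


F1 = (v OR ((u AND v) IMPLIES (w AND NOT v)))
F2 = (((w OR w) XOR (w OR w)) OR ((NOT u OR w) AND (w AND NOT u)))
Counterexample to F1=>F2 is where F1=1 and F2=0.
Evaluate each row (bits = u,v,w,z, MSB first):
  row 0 [0000]: F1=1 F2=0 -> F1&~F2 -> 1
  row 1 [0001]: F1=1 F2=0 -> F1&~F2 -> 1
  row 2 [0010]: F1=1 F2=1 -> F1&~F2 -> 0
  row 3 [0011]: F1=1 F2=1 -> F1&~F2 -> 0
  row 4 [0100]: F1=1 F2=0 -> F1&~F2 -> 1
  row 5 [0101]: F1=1 F2=0 -> F1&~F2 -> 1
  row 6 [0110]: F1=1 F2=1 -> F1&~F2 -> 0
  row 7 [0111]: F1=1 F2=1 -> F1&~F2 -> 0
  row 8 [1000]: F1=1 F2=0 -> F1&~F2 -> 1
  row 9 [1001]: F1=1 F2=0 -> F1&~F2 -> 1
  row 10 [1010]: F1=1 F2=0 -> F1&~F2 -> 1
  row 11 [1011]: F1=1 F2=0 -> F1&~F2 -> 1
  row 12 [1100]: F1=1 F2=0 -> F1&~F2 -> 1
  row 13 [1101]: F1=1 F2=0 -> F1&~F2 -> 1
  row 14 [1110]: F1=1 F2=0 -> F1&~F2 -> 1
  row 15 [1111]: F1=1 F2=0 -> F1&~F2 -> 1
Full result column, 4 rows per line (u,v fixed per line; w,z runs 00..11 left to right):
  rows 0-3 [u,v=00]: 1100  = hex C
  rows 4-7 [u,v=01]: 1100  = hex C
  rows 8-11 [u,v=10]: 1111  = hex F
  rows 12-15 [u,v=11]: 1111  = hex F
Counterexample vector (row 0 .. row 15) = 1100110011111111
Output column grouped in 4s = 1100 1100 1111 1111 = 0xCCFF
Convert to decimal digit by digit (value = value*16 + digit):
  C -> 12
  12*16 + 12 (C) = 204
  204*16 + 15 (F) = 3279
  3279*16 + 15 (F) = 52479
Decimal = 52479

52479


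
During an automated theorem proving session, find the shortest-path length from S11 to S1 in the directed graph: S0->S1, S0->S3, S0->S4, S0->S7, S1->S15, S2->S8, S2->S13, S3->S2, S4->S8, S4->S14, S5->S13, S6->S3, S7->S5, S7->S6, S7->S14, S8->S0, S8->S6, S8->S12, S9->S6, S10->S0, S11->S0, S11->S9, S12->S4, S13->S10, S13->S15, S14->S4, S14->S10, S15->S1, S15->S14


BFS layer-by-layer from S11:
  dist 0: {S11}
  dist 1: {S0, S9}
  dist 2: {S1, S3, S4, S6, S7}
  -> S1 reached at distance 2
Shortest path length = 2

2


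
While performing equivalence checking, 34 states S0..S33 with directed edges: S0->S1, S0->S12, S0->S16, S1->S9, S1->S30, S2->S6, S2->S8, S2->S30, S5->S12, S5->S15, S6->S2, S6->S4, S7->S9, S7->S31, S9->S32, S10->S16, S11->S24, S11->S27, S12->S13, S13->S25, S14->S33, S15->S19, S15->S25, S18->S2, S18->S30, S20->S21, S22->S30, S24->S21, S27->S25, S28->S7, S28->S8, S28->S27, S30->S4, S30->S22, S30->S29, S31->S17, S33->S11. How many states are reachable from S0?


BFS from S0:
  layer 0: {S0}
  layer 1: {S1, S12, S16}
  layer 2: {S9, S13, S30}
  layer 3: {S4, S22, S25, S29, S32}
Reachable set: {S0, S1, S4, S9, S12, S13, S16, S22, S25, S29, S30, S32}
Count = 12

12


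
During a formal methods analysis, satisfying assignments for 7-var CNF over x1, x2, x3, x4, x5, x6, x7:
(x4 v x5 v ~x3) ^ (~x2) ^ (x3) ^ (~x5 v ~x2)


CNF with 4 clauses over 7 vars (128 assignments).
An assignment satisfies CNF iff every clause has >=1 true literal.
Check each row (bits = x1,x2,x3,x4,x5,x6,x7; clause T/F shown):
  row 0 [0000000]: clauses=TTFT -> 0
  row 1 [0000001]: clauses=TTFT -> 0
  row 2 [0000010]: clauses=TTFT -> 0
  row 3 [0000011]: clauses=TTFT -> 0
  row 4 [0000100]: clauses=TTFT -> 0
  (every remaining row is evaluated the same way; all 128 results are listed next)
Full result column, 8 rows per line (x1,x2,x3,x4 fixed per line; x5,x6,x7 runs 000..111 left to right):
  rows 0-7 [x1,x2,x3,x4=0000]: 00000000  (ones: 0)
  rows 8-15 [x1,x2,x3,x4=0001]: 00000000  (ones: 0)
  rows 16-23 [x1,x2,x3,x4=0010]: 00001111  (ones: 4)
  rows 24-31 [x1,x2,x3,x4=0011]: 11111111  (ones: 8)
  rows 32-39 [x1,x2,x3,x4=0100]: 00000000  (ones: 0)
  rows 40-47 [x1,x2,x3,x4=0101]: 00000000  (ones: 0)
  rows 48-55 [x1,x2,x3,x4=0110]: 00000000  (ones: 0)
  rows 56-63 [x1,x2,x3,x4=0111]: 00000000  (ones: 0)
  rows 64-71 [x1,x2,x3,x4=1000]: 00000000  (ones: 0)
  rows 72-79 [x1,x2,x3,x4=1001]: 00000000  (ones: 0)
  rows 80-87 [x1,x2,x3,x4=1010]: 00001111  (ones: 4)
  rows 88-95 [x1,x2,x3,x4=1011]: 11111111  (ones: 8)
  rows 96-103 [x1,x2,x3,x4=1100]: 00000000  (ones: 0)
  rows 104-111 [x1,x2,x3,x4=1101]: 00000000  (ones: 0)
  rows 112-119 [x1,x2,x3,x4=1110]: 00000000  (ones: 0)
  rows 120-127 [x1,x2,x3,x4=1111]: 00000000  (ones: 0)
Satisfying assignments = 0+0+4+8+0+0+0+0+0+0+4+8+0+0+0+0 = 24

24


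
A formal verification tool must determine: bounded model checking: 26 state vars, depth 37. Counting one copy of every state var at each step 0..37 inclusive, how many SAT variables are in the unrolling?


BMC unrolls to depth k, creating one copy of each state var for steps 0..k.
Step count = 37 + 1 = 38 (steps 0 through 37)
Vars per step = 26
Total = 26 * 38 = 988

988


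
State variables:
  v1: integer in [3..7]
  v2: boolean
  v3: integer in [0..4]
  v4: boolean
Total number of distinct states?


State space = product of domain sizes of all variables.
Domain sizes:
  v1 (integer in [3..7]): 5
  v2 (boolean): 2
  v3 (integer in [0..4]): 5
  v4 (boolean): 2
Product = 5 * 2 * 5 * 2 = 100

100


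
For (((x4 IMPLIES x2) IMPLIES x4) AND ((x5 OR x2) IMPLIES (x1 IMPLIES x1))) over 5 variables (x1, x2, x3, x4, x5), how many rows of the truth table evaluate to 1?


Formula: (((x4 IMPLIES x2) IMPLIES x4) AND ((x5 OR x2) IMPLIES (x1 IMPLIES x1))) over 5 vars (32 rows)
Evaluate each row (x1, x2, x3, x4, x5 as bits, MSB first):
  row 0 [00000]: (((0 IMPLIES 0) IMPLIES 0) AND ((0 OR 0) IMPLIES (0 IMPLIES 0))) -> 0
  row 1 [00001]: (((0 IMPLIES 0) IMPLIES 0) AND ((1 OR 0) IMPLIES (0 IMPLIES 0))) -> 0
  row 2 [00010]: (((1 IMPLIES 0) IMPLIES 1) AND ((0 OR 0) IMPLIES (0 IMPLIES 0))) -> 1
  row 3 [00011]: (((1 IMPLIES 0) IMPLIES 1) AND ((1 OR 0) IMPLIES (0 IMPLIES 0))) -> 1
  row 4 [00100]: (((0 IMPLIES 0) IMPLIES 0) AND ((0 OR 0) IMPLIES (0 IMPLIES 0))) -> 0
  row 5 [00101]: (((0 IMPLIES 0) IMPLIES 0) AND ((1 OR 0) IMPLIES (0 IMPLIES 0))) -> 0
  row 6 [00110]: (((1 IMPLIES 0) IMPLIES 1) AND ((0 OR 0) IMPLIES (0 IMPLIES 0))) -> 1
  row 7 [00111]: (((1 IMPLIES 0) IMPLIES 1) AND ((1 OR 0) IMPLIES (0 IMPLIES 0))) -> 1
  row 8 [01000]: (((0 IMPLIES 1) IMPLIES 0) AND ((0 OR 1) IMPLIES (0 IMPLIES 0))) -> 0
  row 9 [01001]: (((0 IMPLIES 1) IMPLIES 0) AND ((1 OR 1) IMPLIES (0 IMPLIES 0))) -> 0
  row 10 [01010]: (((1 IMPLIES 1) IMPLIES 1) AND ((0 OR 1) IMPLIES (0 IMPLIES 0))) -> 1
  row 11 [01011]: (((1 IMPLIES 1) IMPLIES 1) AND ((1 OR 1) IMPLIES (0 IMPLIES 0))) -> 1
  row 12 [01100]: (((0 IMPLIES 1) IMPLIES 0) AND ((0 OR 1) IMPLIES (0 IMPLIES 0))) -> 0
  row 13 [01101]: (((0 IMPLIES 1) IMPLIES 0) AND ((1 OR 1) IMPLIES (0 IMPLIES 0))) -> 0
  row 14 [01110]: (((1 IMPLIES 1) IMPLIES 1) AND ((0 OR 1) IMPLIES (0 IMPLIES 0))) -> 1
  row 15 [01111]: (((1 IMPLIES 1) IMPLIES 1) AND ((1 OR 1) IMPLIES (0 IMPLIES 0))) -> 1
  row 16 [10000]: (((0 IMPLIES 0) IMPLIES 0) AND ((0 OR 0) IMPLIES (1 IMPLIES 1))) -> 0
  row 17 [10001]: (((0 IMPLIES 0) IMPLIES 0) AND ((1 OR 0) IMPLIES (1 IMPLIES 1))) -> 0
  row 18 [10010]: (((1 IMPLIES 0) IMPLIES 1) AND ((0 OR 0) IMPLIES (1 IMPLIES 1))) -> 1
  row 19 [10011]: (((1 IMPLIES 0) IMPLIES 1) AND ((1 OR 0) IMPLIES (1 IMPLIES 1))) -> 1
  row 20 [10100]: (((0 IMPLIES 0) IMPLIES 0) AND ((0 OR 0) IMPLIES (1 IMPLIES 1))) -> 0
  row 21 [10101]: (((0 IMPLIES 0) IMPLIES 0) AND ((1 OR 0) IMPLIES (1 IMPLIES 1))) -> 0
  row 22 [10110]: (((1 IMPLIES 0) IMPLIES 1) AND ((0 OR 0) IMPLIES (1 IMPLIES 1))) -> 1
  row 23 [10111]: (((1 IMPLIES 0) IMPLIES 1) AND ((1 OR 0) IMPLIES (1 IMPLIES 1))) -> 1
  row 24 [11000]: (((0 IMPLIES 1) IMPLIES 0) AND ((0 OR 1) IMPLIES (1 IMPLIES 1))) -> 0
  row 25 [11001]: (((0 IMPLIES 1) IMPLIES 0) AND ((1 OR 1) IMPLIES (1 IMPLIES 1))) -> 0
  row 26 [11010]: (((1 IMPLIES 1) IMPLIES 1) AND ((0 OR 1) IMPLIES (1 IMPLIES 1))) -> 1
  row 27 [11011]: (((1 IMPLIES 1) IMPLIES 1) AND ((1 OR 1) IMPLIES (1 IMPLIES 1))) -> 1
  row 28 [11100]: (((0 IMPLIES 1) IMPLIES 0) AND ((0 OR 1) IMPLIES (1 IMPLIES 1))) -> 0
  row 29 [11101]: (((0 IMPLIES 1) IMPLIES 0) AND ((1 OR 1) IMPLIES (1 IMPLIES 1))) -> 0
  row 30 [11110]: (((1 IMPLIES 1) IMPLIES 1) AND ((0 OR 1) IMPLIES (1 IMPLIES 1))) -> 1
  row 31 [11111]: (((1 IMPLIES 1) IMPLIES 1) AND ((1 OR 1) IMPLIES (1 IMPLIES 1))) -> 1
Full result column, 8 rows per line (x1,x2 fixed per line; x3,x4,x5 runs 000..111 left to right):
  rows 0-7 [x1,x2=00]: 00110011  (ones: 4)
  rows 8-15 [x1,x2=01]: 00110011  (ones: 4)
  rows 16-23 [x1,x2=10]: 00110011  (ones: 4)
  rows 24-31 [x1,x2=11]: 00110011  (ones: 4)
Count of 1-rows = 4+4+4+4 = 16

16


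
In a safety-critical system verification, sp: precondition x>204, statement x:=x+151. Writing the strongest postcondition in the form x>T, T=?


Formula: sp(P, x:=E) = exists old_x. (x = E[old_x/x]) AND P[old_x/x] (old_x is the value of x before the assignment; eliminate old_x by solving x = E[old_x/x] for old_x)
Step 1: Precondition P: x>204, i.e. old_x > 204
Step 2: Assignment gives x = old_x + 151, so old_x = x - 151
Step 3: Substitute into P: x - 151 > 204
Step 4: Simplify: x > 204+151 = 355

355


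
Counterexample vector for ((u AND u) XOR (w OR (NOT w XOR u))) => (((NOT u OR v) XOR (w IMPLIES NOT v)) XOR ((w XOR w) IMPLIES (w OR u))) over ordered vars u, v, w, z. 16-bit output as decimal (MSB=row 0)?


F1 = ((u AND u) XOR (w OR (NOT w XOR u)))
F2 = (((NOT u OR v) XOR (w IMPLIES NOT v)) XOR ((w XOR w) IMPLIES (w OR u)))
Counterexample to F1=>F2 is where F1=1 and F2=0.
Evaluate each row (bits = u,v,w,z, MSB first):
  row 0 [0000]: F1=1 F2=1 -> F1&~F2 -> 0
  row 1 [0001]: F1=1 F2=1 -> F1&~F2 -> 0
  row 2 [0010]: F1=1 F2=1 -> F1&~F2 -> 0
  row 3 [0011]: F1=1 F2=1 -> F1&~F2 -> 0
  row 4 [0100]: F1=1 F2=1 -> F1&~F2 -> 0
  row 5 [0101]: F1=1 F2=1 -> F1&~F2 -> 0
  row 6 [0110]: F1=1 F2=0 -> F1&~F2 -> 1
  row 7 [0111]: F1=1 F2=0 -> F1&~F2 -> 1
  row 8 [1000]: F1=1 F2=0 -> F1&~F2 -> 1
  row 9 [1001]: F1=1 F2=0 -> F1&~F2 -> 1
  row 10 [1010]: F1=0 F2=0 -> F1&~F2 -> 0
  row 11 [1011]: F1=0 F2=0 -> F1&~F2 -> 0
  row 12 [1100]: F1=1 F2=1 -> F1&~F2 -> 0
  row 13 [1101]: F1=1 F2=1 -> F1&~F2 -> 0
  row 14 [1110]: F1=0 F2=0 -> F1&~F2 -> 0
  row 15 [1111]: F1=0 F2=0 -> F1&~F2 -> 0
Full result column, 4 rows per line (u,v fixed per line; w,z runs 00..11 left to right):
  rows 0-3 [u,v=00]: 0000  = hex 0
  rows 4-7 [u,v=01]: 0011  = hex 3
  rows 8-11 [u,v=10]: 1100  = hex C
  rows 12-15 [u,v=11]: 0000  = hex 0
Counterexample vector (row 0 .. row 15) = 0000001111000000
Output column grouped in 4s = 0000 0011 1100 0000 = 0x03C0
Convert to decimal digit by digit (value = value*16 + digit):
  0 -> 0
  0*16 + 3 = 3
  3*16 + 12 (C) = 60
  60*16 + 0 = 960
Decimal = 960

960


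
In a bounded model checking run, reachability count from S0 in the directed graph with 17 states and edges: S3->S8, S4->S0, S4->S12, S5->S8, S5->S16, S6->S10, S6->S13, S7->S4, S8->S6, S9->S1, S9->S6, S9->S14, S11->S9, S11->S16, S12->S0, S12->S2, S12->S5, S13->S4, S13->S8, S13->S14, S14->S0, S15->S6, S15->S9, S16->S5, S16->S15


BFS from S0:
  layer 0: {S0}
Reachable set: {S0}
Count = 1

1


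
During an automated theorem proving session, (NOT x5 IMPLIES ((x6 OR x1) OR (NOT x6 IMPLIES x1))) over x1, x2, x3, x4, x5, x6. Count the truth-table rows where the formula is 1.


Formula: (NOT x5 IMPLIES ((x6 OR x1) OR (NOT x6 IMPLIES x1))) over 6 vars (64 rows)
Evaluate each row (x1, x2, x3, x4, x5, x6 as bits, MSB first):
  row 0 [000000]: (NOT 0 IMPLIES ((0 OR 0) OR (NOT 0 IMPLIES 0))) -> 0
  row 1 [000001]: (NOT 0 IMPLIES ((1 OR 0) OR (NOT 1 IMPLIES 0))) -> 1
  row 2 [000010]: (NOT 1 IMPLIES ((0 OR 0) OR (NOT 0 IMPLIES 0))) -> 1
  row 3 [000011]: (NOT 1 IMPLIES ((1 OR 0) OR (NOT 1 IMPLIES 0))) -> 1
  row 4 [000100]: (NOT 0 IMPLIES ((0 OR 0) OR (NOT 0 IMPLIES 0))) -> 0
  (every remaining row is evaluated the same way; all 64 results are listed next)
Full result column, 8 rows per line (x1,x2,x3 fixed per line; x4,x5,x6 runs 000..111 left to right):
  rows 0-7 [x1,x2,x3=000]: 01110111  (ones: 6)
  rows 8-15 [x1,x2,x3=001]: 01110111  (ones: 6)
  rows 16-23 [x1,x2,x3=010]: 01110111  (ones: 6)
  rows 24-31 [x1,x2,x3=011]: 01110111  (ones: 6)
  rows 32-39 [x1,x2,x3=100]: 11111111  (ones: 8)
  rows 40-47 [x1,x2,x3=101]: 11111111  (ones: 8)
  rows 48-55 [x1,x2,x3=110]: 11111111  (ones: 8)
  rows 56-63 [x1,x2,x3=111]: 11111111  (ones: 8)
Count of 1-rows = 6+6+6+6+8+8+8+8 = 56

56


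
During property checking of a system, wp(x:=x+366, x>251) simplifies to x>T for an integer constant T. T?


Formula: wp(x:=E, P) = P[E/x] (substitute E for x in postcondition)
Step 1: Postcondition: x>251
Step 2: Substitute x+366 for x: x+366>251
Step 3: Solve for x: x > 251-366 = -115

-115


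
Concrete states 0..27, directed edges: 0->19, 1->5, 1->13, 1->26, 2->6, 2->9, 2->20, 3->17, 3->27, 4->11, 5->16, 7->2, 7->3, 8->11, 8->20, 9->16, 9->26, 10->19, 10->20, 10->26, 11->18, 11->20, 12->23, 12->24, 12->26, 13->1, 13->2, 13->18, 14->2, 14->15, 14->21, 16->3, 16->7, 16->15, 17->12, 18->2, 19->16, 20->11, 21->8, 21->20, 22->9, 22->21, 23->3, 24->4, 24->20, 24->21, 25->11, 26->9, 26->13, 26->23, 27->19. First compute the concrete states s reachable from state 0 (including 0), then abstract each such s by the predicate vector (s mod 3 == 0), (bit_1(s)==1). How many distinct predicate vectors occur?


BFS from 0:
Concrete reachable: {0, 1, 2, 3, 4, 5, 6, 7, 8, 9, 11, 12, 13, 15, 16, 17, 18, 19, 20, 21, 23, 24, 26, 27}
Abstract via predicates (s mod 3 == 0), (bit_1(s)==1):
  (0,0) <- {1, 4, 5, 8, 13, 16, 17, 20}
  (0,1) <- {2, 7, 11, 19, 23, 26}
  (1,0) <- {0, 9, 12, 21, 24}
  (1,1) <- {3, 6, 15, 18, 27}
Distinct abstract states = 4

4


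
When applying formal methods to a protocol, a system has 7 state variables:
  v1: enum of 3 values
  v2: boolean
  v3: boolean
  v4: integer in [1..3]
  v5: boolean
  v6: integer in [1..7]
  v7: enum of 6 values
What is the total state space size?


State space = product of domain sizes of all variables.
Domain sizes:
  v1 (enum of 3 values): 3
  v2 (boolean): 2
  v3 (boolean): 2
  v4 (integer in [1..3]): 3
  v5 (boolean): 2
  v6 (integer in [1..7]): 7
  v7 (enum of 6 values): 6
Product = 3 * 2 * 2 * 3 * 2 * 7 * 6 = 3024

3024


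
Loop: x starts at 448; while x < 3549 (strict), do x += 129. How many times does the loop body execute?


Step 1: x goes from 448 toward 3549 by 129; the body runs while x<3549, so iterations = ceil((bound-start)/step)
Step 2: Distance=3101
Step 3: ceil(3101/129)=25

25


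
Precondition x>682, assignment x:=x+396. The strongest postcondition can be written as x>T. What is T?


Formula: sp(P, x:=E) = exists old_x. (x = E[old_x/x]) AND P[old_x/x] (old_x is the value of x before the assignment; eliminate old_x by solving x = E[old_x/x] for old_x)
Step 1: Precondition P: x>682, i.e. old_x > 682
Step 2: Assignment gives x = old_x + 396, so old_x = x - 396
Step 3: Substitute into P: x - 396 > 682
Step 4: Simplify: x > 682+396 = 1078

1078


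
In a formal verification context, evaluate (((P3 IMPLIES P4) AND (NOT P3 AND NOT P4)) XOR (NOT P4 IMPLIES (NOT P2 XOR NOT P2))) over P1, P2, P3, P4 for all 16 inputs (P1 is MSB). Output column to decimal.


Formula: (((P3 IMPLIES P4) AND (NOT P3 AND NOT P4)) XOR (NOT P4 IMPLIES (NOT P2 XOR NOT P2))) over P1, P2, P3, P4 (16 rows)
Evaluate each row (bits = P1,P2,P3,P4, MSB first):
  row 0 [0000]: (((0 IMPLIES 0) AND (NOT 0 AND NOT 0)) XOR (NOT 0 IMPLIES (NOT 0 XOR NOT 0))) -> 1
  row 1 [0001]: (((0 IMPLIES 1) AND (NOT 0 AND NOT 1)) XOR (NOT 1 IMPLIES (NOT 0 XOR NOT 0))) -> 1
  row 2 [0010]: (((1 IMPLIES 0) AND (NOT 1 AND NOT 0)) XOR (NOT 0 IMPLIES (NOT 0 XOR NOT 0))) -> 0
  row 3 [0011]: (((1 IMPLIES 1) AND (NOT 1 AND NOT 1)) XOR (NOT 1 IMPLIES (NOT 0 XOR NOT 0))) -> 1
  row 4 [0100]: (((0 IMPLIES 0) AND (NOT 0 AND NOT 0)) XOR (NOT 0 IMPLIES (NOT 1 XOR NOT 1))) -> 1
  row 5 [0101]: (((0 IMPLIES 1) AND (NOT 0 AND NOT 1)) XOR (NOT 1 IMPLIES (NOT 1 XOR NOT 1))) -> 1
  row 6 [0110]: (((1 IMPLIES 0) AND (NOT 1 AND NOT 0)) XOR (NOT 0 IMPLIES (NOT 1 XOR NOT 1))) -> 0
  row 7 [0111]: (((1 IMPLIES 1) AND (NOT 1 AND NOT 1)) XOR (NOT 1 IMPLIES (NOT 1 XOR NOT 1))) -> 1
  row 8 [1000]: (((0 IMPLIES 0) AND (NOT 0 AND NOT 0)) XOR (NOT 0 IMPLIES (NOT 0 XOR NOT 0))) -> 1
  row 9 [1001]: (((0 IMPLIES 1) AND (NOT 0 AND NOT 1)) XOR (NOT 1 IMPLIES (NOT 0 XOR NOT 0))) -> 1
  row 10 [1010]: (((1 IMPLIES 0) AND (NOT 1 AND NOT 0)) XOR (NOT 0 IMPLIES (NOT 0 XOR NOT 0))) -> 0
  row 11 [1011]: (((1 IMPLIES 1) AND (NOT 1 AND NOT 1)) XOR (NOT 1 IMPLIES (NOT 0 XOR NOT 0))) -> 1
  row 12 [1100]: (((0 IMPLIES 0) AND (NOT 0 AND NOT 0)) XOR (NOT 0 IMPLIES (NOT 1 XOR NOT 1))) -> 1
  row 13 [1101]: (((0 IMPLIES 1) AND (NOT 0 AND NOT 1)) XOR (NOT 1 IMPLIES (NOT 1 XOR NOT 1))) -> 1
  row 14 [1110]: (((1 IMPLIES 0) AND (NOT 1 AND NOT 0)) XOR (NOT 0 IMPLIES (NOT 1 XOR NOT 1))) -> 0
  row 15 [1111]: (((1 IMPLIES 1) AND (NOT 1 AND NOT 1)) XOR (NOT 1 IMPLIES (NOT 1 XOR NOT 1))) -> 1
Full result column, 4 rows per line (P1,P2 fixed per line; P3,P4 runs 00..11 left to right):
  rows 0-3 [P1,P2=00]: 1101  = hex D
  rows 4-7 [P1,P2=01]: 1101  = hex D
  rows 8-11 [P1,P2=10]: 1101  = hex D
  rows 12-15 [P1,P2=11]: 1101  = hex D
Output column (row 0 .. row 15) = 1101110111011101
Output column grouped in 4s = 1101 1101 1101 1101 = 0xDDDD
Convert to decimal digit by digit (value = value*16 + digit):
  D -> 13
  13*16 + 13 (D) = 221
  221*16 + 13 (D) = 3549
  3549*16 + 13 (D) = 56797
Decimal = 56797

56797


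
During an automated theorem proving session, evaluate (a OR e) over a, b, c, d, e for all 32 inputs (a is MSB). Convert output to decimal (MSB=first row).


Formula: (a OR e) over a, b, c, d, e (32 rows)
Evaluate each row (bits = a,b,c,d,e, MSB first):
  row 0 [00000]: (0 OR 0) -> 0
  row 1 [00001]: (0 OR 1) -> 1
  row 2 [00010]: (0 OR 0) -> 0
  row 3 [00011]: (0 OR 1) -> 1
  row 4 [00100]: (0 OR 0) -> 0
  row 5 [00101]: (0 OR 1) -> 1
  row 6 [00110]: (0 OR 0) -> 0
  row 7 [00111]: (0 OR 1) -> 1
  row 8 [01000]: (0 OR 0) -> 0
  row 9 [01001]: (0 OR 1) -> 1
  row 10 [01010]: (0 OR 0) -> 0
  row 11 [01011]: (0 OR 1) -> 1
  row 12 [01100]: (0 OR 0) -> 0
  row 13 [01101]: (0 OR 1) -> 1
  row 14 [01110]: (0 OR 0) -> 0
  row 15 [01111]: (0 OR 1) -> 1
  row 16 [10000]: (1 OR 0) -> 1
  row 17 [10001]: (1 OR 1) -> 1
  row 18 [10010]: (1 OR 0) -> 1
  row 19 [10011]: (1 OR 1) -> 1
  row 20 [10100]: (1 OR 0) -> 1
  row 21 [10101]: (1 OR 1) -> 1
  row 22 [10110]: (1 OR 0) -> 1
  row 23 [10111]: (1 OR 1) -> 1
  row 24 [11000]: (1 OR 0) -> 1
  row 25 [11001]: (1 OR 1) -> 1
  row 26 [11010]: (1 OR 0) -> 1
  row 27 [11011]: (1 OR 1) -> 1
  row 28 [11100]: (1 OR 0) -> 1
  row 29 [11101]: (1 OR 1) -> 1
  row 30 [11110]: (1 OR 0) -> 1
  row 31 [11111]: (1 OR 1) -> 1
Full result column, 4 rows per line (a,b,c fixed per line; d,e runs 00..11 left to right):
  rows 0-3 [a,b,c=000]: 0101  = hex 5
  rows 4-7 [a,b,c=001]: 0101  = hex 5
  rows 8-11 [a,b,c=010]: 0101  = hex 5
  rows 12-15 [a,b,c=011]: 0101  = hex 5
  rows 16-19 [a,b,c=100]: 1111  = hex F
  rows 20-23 [a,b,c=101]: 1111  = hex F
  rows 24-27 [a,b,c=110]: 1111  = hex F
  rows 28-31 [a,b,c=111]: 1111  = hex F
Output column (row 0 .. row 31) = 01010101010101011111111111111111
Output column grouped in 4s = 0101 0101 0101 0101 1111 1111 1111 1111 = 0x5555FFFF
Convert to decimal digit by digit (value = value*16 + digit):
  5 -> 5
  5*16 + 5 = 85
  85*16 + 5 = 1365
  1365*16 + 5 = 21845
  21845*16 + 15 (F) = 349535
  349535*16 + 15 (F) = 5592575
  5592575*16 + 15 (F) = 89481215
  89481215*16 + 15 (F) = 1431699455
Decimal = 1431699455

1431699455


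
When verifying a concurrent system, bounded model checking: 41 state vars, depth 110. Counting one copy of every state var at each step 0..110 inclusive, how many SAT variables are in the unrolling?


BMC unrolls to depth k, creating one copy of each state var for steps 0..k.
Step count = 110 + 1 = 111 (steps 0 through 110)
Vars per step = 41
Total = 41 * 111 = 4551

4551


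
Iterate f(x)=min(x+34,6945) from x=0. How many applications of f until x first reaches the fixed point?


Step 1: x=0, cap=6945, increment=34
Step 2: x grows by 34 each step until capped at 6945; fixed point is x=6945
Step 3: iterations = ceil(6945/34) = 205

205


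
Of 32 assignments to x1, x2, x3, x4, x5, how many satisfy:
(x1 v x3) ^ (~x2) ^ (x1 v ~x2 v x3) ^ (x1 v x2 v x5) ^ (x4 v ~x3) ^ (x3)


CNF with 6 clauses over 5 vars (32 assignments).
An assignment satisfies CNF iff every clause has >=1 true literal.
Check each row (bits = x1,x2,x3,x4,x5; clause T/F shown):
  row 0 [00000]: clauses=FTTFTF -> 0
  row 1 [00001]: clauses=FTTTTF -> 0
  row 2 [00010]: clauses=FTTFTF -> 0
  row 3 [00011]: clauses=FTTTTF -> 0
  row 4 [00100]: clauses=TTTFFT -> 0
  row 5 [00101]: clauses=TTTTFT -> 0
  row 6 [00110]: clauses=TTTFTT -> 0
  row 7 [00111]: clauses=TTTTTT -> 1
  row 8 [01000]: clauses=FFFTTF -> 0
  row 9 [01001]: clauses=FFFTTF -> 0
  row 10 [01010]: clauses=FFFTTF -> 0
  row 11 [01011]: clauses=FFFTTF -> 0
  row 12 [01100]: clauses=TFTTFT -> 0
  row 13 [01101]: clauses=TFTTFT -> 0
  row 14 [01110]: clauses=TFTTTT -> 0
  row 15 [01111]: clauses=TFTTTT -> 0
  row 16 [10000]: clauses=TTTTTF -> 0
  row 17 [10001]: clauses=TTTTTF -> 0
  row 18 [10010]: clauses=TTTTTF -> 0
  row 19 [10011]: clauses=TTTTTF -> 0
  row 20 [10100]: clauses=TTTTFT -> 0
  row 21 [10101]: clauses=TTTTFT -> 0
  row 22 [10110]: clauses=TTTTTT -> 1
  row 23 [10111]: clauses=TTTTTT -> 1
  row 24 [11000]: clauses=TFTTTF -> 0
  row 25 [11001]: clauses=TFTTTF -> 0
  row 26 [11010]: clauses=TFTTTF -> 0
  row 27 [11011]: clauses=TFTTTF -> 0
  row 28 [11100]: clauses=TFTTFT -> 0
  row 29 [11101]: clauses=TFTTFT -> 0
  row 30 [11110]: clauses=TFTTTT -> 0
  row 31 [11111]: clauses=TFTTTT -> 0
Full result column, 8 rows per line (x1,x2 fixed per line; x3,x4,x5 runs 000..111 left to right):
  rows 0-7 [x1,x2=00]: 00000001  (ones: 1)
  rows 8-15 [x1,x2=01]: 00000000  (ones: 0)
  rows 16-23 [x1,x2=10]: 00000011  (ones: 2)
  rows 24-31 [x1,x2=11]: 00000000  (ones: 0)
Satisfying assignments = 1+0+2+0 = 3

3


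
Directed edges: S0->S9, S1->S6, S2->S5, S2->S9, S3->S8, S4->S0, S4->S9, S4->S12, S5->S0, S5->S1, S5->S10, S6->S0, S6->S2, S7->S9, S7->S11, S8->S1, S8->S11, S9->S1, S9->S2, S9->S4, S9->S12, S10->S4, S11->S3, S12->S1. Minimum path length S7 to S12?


BFS layer-by-layer from S7:
  dist 0: {S7}
  dist 1: {S9, S11}
  dist 2: {S1, S2, S3, S4, S12}
  -> S12 reached at distance 2
Shortest path length = 2

2


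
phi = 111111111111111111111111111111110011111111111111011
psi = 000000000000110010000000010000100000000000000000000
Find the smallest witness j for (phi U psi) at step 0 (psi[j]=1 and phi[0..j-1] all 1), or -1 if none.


(phi U psi) at 0: need smallest j with psi[j]=1 and phi[i]=1 for all i in [0,j).
Scan from step 0:
  step 0: phi=1, psi=0 -> continue
  step 1: phi=1, psi=0 -> continue
  step 2: phi=1, psi=0 -> continue
  step 3: phi=1, psi=0 -> continue
  step 12: psi=1 and phi held for [0,12) -> witness found
Witness step = 12

12


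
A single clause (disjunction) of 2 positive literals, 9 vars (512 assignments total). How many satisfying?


Step 1: Total=2^9=512
Step 2: Unsat when all 2 false: 2^7=128
Step 3: Sat=512-128=384

384


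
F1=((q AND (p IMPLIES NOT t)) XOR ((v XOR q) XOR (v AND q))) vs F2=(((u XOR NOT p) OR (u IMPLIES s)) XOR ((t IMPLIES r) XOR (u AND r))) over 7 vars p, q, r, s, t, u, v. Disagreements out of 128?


F1 = ((q AND (p IMPLIES NOT t)) XOR ((v XOR q) XOR (v AND q)))
F2 = (((u XOR NOT p) OR (u IMPLIES s)) XOR ((t IMPLIES r) XOR (u AND r)))
Evaluate both on each of 128 rows (bits = p,q,r,s,t,u,v):
  row 0 [0000000]: F1=0 F2=0 -> 0
  row 1 [0000001]: F1=1 F2=0 (differ) -> 1
  row 2 [0000010]: F1=0 F2=1 (differ) -> 1
  row 3 [0000011]: F1=1 F2=1 -> 0
  row 4 [0000100]: F1=0 F2=1 (differ) -> 1
  (every remaining row is evaluated the same way; all 128 results are listed next)
Full result column, 8 rows per line (p,q,r,s fixed per line; t,u,v runs 000..111 left to right):
  rows 0-7 [p,q,r,s=0000]: 01101001  (ones: 4)
  rows 8-15 [p,q,r,s=0001]: 01011010  (ones: 4)
  rows 16-23 [p,q,r,s=0010]: 01010101  (ones: 4)
  rows 24-31 [p,q,r,s=0011]: 01100110  (ones: 4)
  rows 32-39 [p,q,r,s=0100]: 00111100  (ones: 4)
  rows 40-47 [p,q,r,s=0101]: 00001111  (ones: 4)
  rows 48-55 [p,q,r,s=0110]: 00000000  (ones: 0)
  rows 56-63 [p,q,r,s=0111]: 00110011  (ones: 4)
  rows 64-71 [p,q,r,s=1000]: 01011010  (ones: 4)
  rows 72-79 [p,q,r,s=1001]: 01011010  (ones: 4)
  rows 80-87 [p,q,r,s=1010]: 01100110  (ones: 4)
  rows 88-95 [p,q,r,s=1011]: 01100110  (ones: 4)
  rows 96-103 [p,q,r,s=1100]: 00000000  (ones: 0)
  rows 104-111 [p,q,r,s=1101]: 00000000  (ones: 0)
  rows 112-119 [p,q,r,s=1110]: 00111100  (ones: 4)
  rows 120-127 [p,q,r,s=1111]: 00111100  (ones: 4)
Disagreements = 4+4+4+4+4+4+0+4+4+4+4+4+0+0+4+4 = 52

52


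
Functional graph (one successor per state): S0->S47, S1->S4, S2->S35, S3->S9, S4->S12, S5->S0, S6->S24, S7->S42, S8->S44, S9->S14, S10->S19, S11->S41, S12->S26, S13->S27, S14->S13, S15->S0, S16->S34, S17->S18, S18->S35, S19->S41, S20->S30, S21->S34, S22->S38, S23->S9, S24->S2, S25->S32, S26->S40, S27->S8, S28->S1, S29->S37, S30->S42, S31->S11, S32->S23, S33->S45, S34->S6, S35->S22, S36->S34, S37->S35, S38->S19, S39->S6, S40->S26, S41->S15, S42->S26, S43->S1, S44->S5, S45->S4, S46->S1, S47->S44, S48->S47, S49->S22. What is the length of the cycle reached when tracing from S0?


Trace from S0 until a state repeats:
  S0 -> S47 -> S44 -> S5 -> S0
S0 first seen at step 0, revisited at step 4.
Cycle length = 4 - 0 = 4

4


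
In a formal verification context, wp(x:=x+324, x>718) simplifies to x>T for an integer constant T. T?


Formula: wp(x:=E, P) = P[E/x] (substitute E for x in postcondition)
Step 1: Postcondition: x>718
Step 2: Substitute x+324 for x: x+324>718
Step 3: Solve for x: x > 718-324 = 394

394


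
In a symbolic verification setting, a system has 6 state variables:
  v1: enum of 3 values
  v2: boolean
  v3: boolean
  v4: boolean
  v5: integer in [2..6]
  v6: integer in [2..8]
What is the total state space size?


State space = product of domain sizes of all variables.
Domain sizes:
  v1 (enum of 3 values): 3
  v2 (boolean): 2
  v3 (boolean): 2
  v4 (boolean): 2
  v5 (integer in [2..6]): 5
  v6 (integer in [2..8]): 7
Product = 3 * 2 * 2 * 2 * 5 * 7 = 840

840


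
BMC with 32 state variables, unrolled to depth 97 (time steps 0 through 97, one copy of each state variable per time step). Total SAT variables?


BMC unrolls to depth k, creating one copy of each state var for steps 0..k.
Step count = 97 + 1 = 98 (steps 0 through 97)
Vars per step = 32
Total = 32 * 98 = 3136

3136


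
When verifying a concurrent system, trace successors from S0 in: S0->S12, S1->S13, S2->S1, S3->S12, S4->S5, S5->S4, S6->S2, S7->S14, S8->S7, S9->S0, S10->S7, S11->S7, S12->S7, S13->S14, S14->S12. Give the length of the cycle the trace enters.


Trace from S0 until a state repeats:
  S0 -> S12 -> S7 -> S14 -> S12
S12 first seen at step 1, revisited at step 4.
Cycle length = 4 - 1 = 3

3


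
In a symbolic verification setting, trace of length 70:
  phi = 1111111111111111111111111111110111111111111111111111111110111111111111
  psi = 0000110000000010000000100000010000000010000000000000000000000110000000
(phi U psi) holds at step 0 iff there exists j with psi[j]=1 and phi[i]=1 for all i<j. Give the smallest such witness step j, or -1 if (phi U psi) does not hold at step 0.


(phi U psi) at 0: need smallest j with psi[j]=1 and phi[i]=1 for all i in [0,j).
Scan from step 0:
  step 0: phi=1, psi=0 -> continue
  step 1: phi=1, psi=0 -> continue
  step 2: phi=1, psi=0 -> continue
  step 3: phi=1, psi=0 -> continue
  step 4: psi=1 and phi held for [0,4) -> witness found
Witness step = 4

4


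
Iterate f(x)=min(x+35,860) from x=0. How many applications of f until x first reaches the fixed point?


Step 1: x=0, cap=860, increment=35
Step 2: x grows by 35 each step until capped at 860; fixed point is x=860
Step 3: iterations = ceil(860/35) = 25

25


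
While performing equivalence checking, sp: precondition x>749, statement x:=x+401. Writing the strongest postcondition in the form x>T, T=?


Formula: sp(P, x:=E) = exists old_x. (x = E[old_x/x]) AND P[old_x/x] (old_x is the value of x before the assignment; eliminate old_x by solving x = E[old_x/x] for old_x)
Step 1: Precondition P: x>749, i.e. old_x > 749
Step 2: Assignment gives x = old_x + 401, so old_x = x - 401
Step 3: Substitute into P: x - 401 > 749
Step 4: Simplify: x > 749+401 = 1150

1150


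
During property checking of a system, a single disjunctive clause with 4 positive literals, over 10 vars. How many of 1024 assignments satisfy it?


Step 1: Total=2^10=1024
Step 2: Unsat when all 4 false: 2^6=64
Step 3: Sat=1024-64=960

960


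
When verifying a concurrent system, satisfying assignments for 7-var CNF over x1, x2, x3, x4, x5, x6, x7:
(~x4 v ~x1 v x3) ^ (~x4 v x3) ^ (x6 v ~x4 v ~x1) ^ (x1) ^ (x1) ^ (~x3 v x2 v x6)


CNF with 6 clauses over 7 vars (128 assignments).
An assignment satisfies CNF iff every clause has >=1 true literal.
Check each row (bits = x1,x2,x3,x4,x5,x6,x7; clause T/F shown):
  row 0 [0000000]: clauses=TTTFFT -> 0
  row 1 [0000001]: clauses=TTTFFT -> 0
  row 2 [0000010]: clauses=TTTFFT -> 0
  row 3 [0000011]: clauses=TTTFFT -> 0
  row 4 [0000100]: clauses=TTTFFT -> 0
  (every remaining row is evaluated the same way; all 128 results are listed next)
Full result column, 8 rows per line (x1,x2,x3,x4 fixed per line; x5,x6,x7 runs 000..111 left to right):
  rows 0-7 [x1,x2,x3,x4=0000]: 00000000  (ones: 0)
  rows 8-15 [x1,x2,x3,x4=0001]: 00000000  (ones: 0)
  rows 16-23 [x1,x2,x3,x4=0010]: 00000000  (ones: 0)
  rows 24-31 [x1,x2,x3,x4=0011]: 00000000  (ones: 0)
  rows 32-39 [x1,x2,x3,x4=0100]: 00000000  (ones: 0)
  rows 40-47 [x1,x2,x3,x4=0101]: 00000000  (ones: 0)
  rows 48-55 [x1,x2,x3,x4=0110]: 00000000  (ones: 0)
  rows 56-63 [x1,x2,x3,x4=0111]: 00000000  (ones: 0)
  rows 64-71 [x1,x2,x3,x4=1000]: 11111111  (ones: 8)
  rows 72-79 [x1,x2,x3,x4=1001]: 00000000  (ones: 0)
  rows 80-87 [x1,x2,x3,x4=1010]: 00110011  (ones: 4)
  rows 88-95 [x1,x2,x3,x4=1011]: 00110011  (ones: 4)
  rows 96-103 [x1,x2,x3,x4=1100]: 11111111  (ones: 8)
  rows 104-111 [x1,x2,x3,x4=1101]: 00000000  (ones: 0)
  rows 112-119 [x1,x2,x3,x4=1110]: 11111111  (ones: 8)
  rows 120-127 [x1,x2,x3,x4=1111]: 00110011  (ones: 4)
Satisfying assignments = 0+0+0+0+0+0+0+0+8+0+4+4+8+0+8+4 = 36

36
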